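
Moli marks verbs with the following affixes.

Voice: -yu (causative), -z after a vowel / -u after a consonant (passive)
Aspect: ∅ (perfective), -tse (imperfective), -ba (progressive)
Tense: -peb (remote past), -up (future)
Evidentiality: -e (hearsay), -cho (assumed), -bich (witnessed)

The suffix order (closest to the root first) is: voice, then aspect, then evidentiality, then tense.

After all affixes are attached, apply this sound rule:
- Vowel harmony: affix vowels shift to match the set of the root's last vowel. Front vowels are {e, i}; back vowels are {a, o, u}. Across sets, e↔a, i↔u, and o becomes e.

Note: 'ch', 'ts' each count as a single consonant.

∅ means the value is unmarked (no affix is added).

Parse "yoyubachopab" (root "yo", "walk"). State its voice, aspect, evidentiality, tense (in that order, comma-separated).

Segment: yo-yu-ba-cho-peb.
voice: -yu → causative.
aspect: -ba → progressive.
evidentiality: -cho → assumed.
tense: -peb → remote past.

causative, progressive, assumed, remote past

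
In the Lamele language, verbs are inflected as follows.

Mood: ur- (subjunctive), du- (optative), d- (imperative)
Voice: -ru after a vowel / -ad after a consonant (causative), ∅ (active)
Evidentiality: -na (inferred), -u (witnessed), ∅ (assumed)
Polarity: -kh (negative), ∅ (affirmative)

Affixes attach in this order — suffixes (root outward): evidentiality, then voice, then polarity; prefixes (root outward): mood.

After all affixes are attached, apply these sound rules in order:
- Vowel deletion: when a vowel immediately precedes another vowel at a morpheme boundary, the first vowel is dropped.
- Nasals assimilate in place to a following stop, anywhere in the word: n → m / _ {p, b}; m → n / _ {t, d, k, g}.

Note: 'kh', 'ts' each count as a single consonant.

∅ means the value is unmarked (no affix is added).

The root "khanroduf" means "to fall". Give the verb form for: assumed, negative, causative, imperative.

dkhanrodufadkh

evidentiality = assumed: zero marking, form stays khanroduf.
Attach voice causative -ad (after consonant 'f') → khanrodufad.
Attach polarity negative -kh → khanrodufadkh.
Attach mood imperative d- → dkhanrodufadkh.
Vowel deletion: no change.
Nasal assimilation: no change.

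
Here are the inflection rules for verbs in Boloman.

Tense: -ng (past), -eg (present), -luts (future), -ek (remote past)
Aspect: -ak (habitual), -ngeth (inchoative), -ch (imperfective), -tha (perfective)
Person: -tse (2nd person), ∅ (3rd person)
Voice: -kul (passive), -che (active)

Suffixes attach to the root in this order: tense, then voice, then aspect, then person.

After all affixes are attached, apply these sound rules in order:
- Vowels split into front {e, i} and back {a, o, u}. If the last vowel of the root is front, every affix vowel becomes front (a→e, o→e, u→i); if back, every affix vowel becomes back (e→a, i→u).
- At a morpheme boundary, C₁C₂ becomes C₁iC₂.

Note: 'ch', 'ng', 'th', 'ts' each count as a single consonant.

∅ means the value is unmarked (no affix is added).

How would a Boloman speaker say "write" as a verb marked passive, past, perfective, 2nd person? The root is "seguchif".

Attach tense past -ng → seguchifng.
Attach voice passive -kul → seguchifngkul.
Attach aspect perfective -tha → seguchifngkultha.
Attach person 2nd person -tse → seguchifngkulthatse.
Apply vowel harmony: seguchifngkulthatse → seguchifngkilthetse.
Apply epenthesis: seguchifngkilthetse → seguchifingikilithetse.

seguchifingikilithetse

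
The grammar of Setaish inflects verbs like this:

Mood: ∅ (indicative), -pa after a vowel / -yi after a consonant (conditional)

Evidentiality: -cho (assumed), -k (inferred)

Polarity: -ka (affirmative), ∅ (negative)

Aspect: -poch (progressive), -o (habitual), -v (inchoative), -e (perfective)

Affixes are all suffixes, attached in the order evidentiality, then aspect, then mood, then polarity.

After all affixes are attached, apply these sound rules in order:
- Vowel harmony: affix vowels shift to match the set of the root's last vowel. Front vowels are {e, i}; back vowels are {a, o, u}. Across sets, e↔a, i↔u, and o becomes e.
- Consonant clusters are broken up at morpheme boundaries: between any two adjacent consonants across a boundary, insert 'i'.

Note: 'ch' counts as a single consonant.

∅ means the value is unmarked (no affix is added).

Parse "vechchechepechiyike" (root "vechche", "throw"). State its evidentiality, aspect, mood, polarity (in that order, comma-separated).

assumed, progressive, conditional, affirmative

Segment: vechche-cho-poch-yi-ka.
evidentiality: -cho → assumed.
aspect: -poch → progressive.
mood: -pa/yi → conditional.
polarity: -ka → affirmative.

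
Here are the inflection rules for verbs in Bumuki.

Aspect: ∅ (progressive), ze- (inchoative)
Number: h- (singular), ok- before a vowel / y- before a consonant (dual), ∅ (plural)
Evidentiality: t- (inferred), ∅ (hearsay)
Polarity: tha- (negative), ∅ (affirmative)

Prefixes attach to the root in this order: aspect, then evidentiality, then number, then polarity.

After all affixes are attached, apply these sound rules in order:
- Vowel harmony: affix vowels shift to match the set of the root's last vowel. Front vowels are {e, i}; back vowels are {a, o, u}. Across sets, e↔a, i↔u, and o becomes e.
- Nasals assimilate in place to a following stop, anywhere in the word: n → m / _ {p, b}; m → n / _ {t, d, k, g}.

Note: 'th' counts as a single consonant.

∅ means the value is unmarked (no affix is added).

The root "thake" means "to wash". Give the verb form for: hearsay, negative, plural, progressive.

aspect = progressive: zero marking, form stays thake.
evidentiality = hearsay: zero marking, form stays thake.
number = plural: zero marking, form stays thake.
Attach polarity negative tha- → thathake.
Apply vowel harmony: thathake → thethake.
Nasal assimilation: no change.

thethake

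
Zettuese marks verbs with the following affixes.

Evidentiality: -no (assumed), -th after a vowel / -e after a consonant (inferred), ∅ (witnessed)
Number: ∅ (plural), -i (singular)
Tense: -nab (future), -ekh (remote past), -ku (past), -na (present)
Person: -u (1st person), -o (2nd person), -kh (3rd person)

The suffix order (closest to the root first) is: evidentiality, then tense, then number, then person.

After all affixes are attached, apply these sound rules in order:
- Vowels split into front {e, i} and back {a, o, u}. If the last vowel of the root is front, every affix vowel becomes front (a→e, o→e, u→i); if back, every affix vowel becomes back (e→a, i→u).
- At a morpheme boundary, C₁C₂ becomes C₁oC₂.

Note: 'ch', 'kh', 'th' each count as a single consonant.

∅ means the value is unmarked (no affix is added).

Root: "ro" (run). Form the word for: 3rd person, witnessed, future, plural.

evidentiality = witnessed: zero marking, form stays ro.
Attach tense future -nab → ronab.
number = plural: zero marking, form stays ronab.
Attach person 3rd person -kh → ronabkh.
Vowel harmony: no change.
Apply epenthesis: ronabkh → ronabokh.

ronabokh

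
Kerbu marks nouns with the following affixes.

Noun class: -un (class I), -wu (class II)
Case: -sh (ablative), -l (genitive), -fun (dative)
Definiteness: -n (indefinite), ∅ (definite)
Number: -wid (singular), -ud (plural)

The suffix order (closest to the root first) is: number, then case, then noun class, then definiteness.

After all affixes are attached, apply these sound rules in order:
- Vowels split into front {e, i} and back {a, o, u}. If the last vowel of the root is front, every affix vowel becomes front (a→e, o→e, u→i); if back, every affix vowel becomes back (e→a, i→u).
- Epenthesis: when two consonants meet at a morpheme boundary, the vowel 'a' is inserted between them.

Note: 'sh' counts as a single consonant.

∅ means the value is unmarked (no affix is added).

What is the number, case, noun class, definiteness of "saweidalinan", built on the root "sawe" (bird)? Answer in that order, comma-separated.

plural, genitive, class I, indefinite

Segment: sawe-ud-l-un-n.
number: -ud → plural.
case: -l → genitive.
noun class: -un → class I.
definiteness: -n → indefinite.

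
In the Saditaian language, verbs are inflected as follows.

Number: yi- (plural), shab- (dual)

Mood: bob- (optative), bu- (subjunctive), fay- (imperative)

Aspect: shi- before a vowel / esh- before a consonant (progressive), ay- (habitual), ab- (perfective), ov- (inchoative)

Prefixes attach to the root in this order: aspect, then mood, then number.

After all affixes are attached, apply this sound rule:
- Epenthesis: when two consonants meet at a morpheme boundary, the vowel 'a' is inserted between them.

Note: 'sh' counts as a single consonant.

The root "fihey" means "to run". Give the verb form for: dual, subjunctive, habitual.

Attach aspect habitual ay- → ayfihey.
Attach mood subjunctive bu- → buayfihey.
Attach number dual shab- → shabbuayfihey.
Apply epenthesis: shabbuayfihey → shababuayafihey.

shababuayafihey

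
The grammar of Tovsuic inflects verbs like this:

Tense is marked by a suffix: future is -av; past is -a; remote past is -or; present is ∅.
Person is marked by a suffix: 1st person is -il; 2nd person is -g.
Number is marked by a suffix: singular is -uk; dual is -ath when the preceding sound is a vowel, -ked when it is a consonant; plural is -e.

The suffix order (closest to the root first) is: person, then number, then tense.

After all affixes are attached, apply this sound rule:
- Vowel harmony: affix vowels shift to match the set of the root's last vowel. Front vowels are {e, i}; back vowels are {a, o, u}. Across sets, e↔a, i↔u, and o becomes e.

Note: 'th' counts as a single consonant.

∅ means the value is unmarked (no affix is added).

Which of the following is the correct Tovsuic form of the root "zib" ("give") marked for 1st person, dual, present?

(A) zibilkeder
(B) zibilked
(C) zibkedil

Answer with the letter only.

B

Attach person 1st person -il → zibil.
Attach number dual -ked (after consonant 'l') → zibilked.
tense = present: zero marking, form stays zibilked.
Vowel harmony: no change.
So the correct form is zibilked, option (B).
(A) zibilkeder is wrong: it uses remote past instead of present for tense.
(C) zibkedil is wrong: it has the affixes in the wrong order.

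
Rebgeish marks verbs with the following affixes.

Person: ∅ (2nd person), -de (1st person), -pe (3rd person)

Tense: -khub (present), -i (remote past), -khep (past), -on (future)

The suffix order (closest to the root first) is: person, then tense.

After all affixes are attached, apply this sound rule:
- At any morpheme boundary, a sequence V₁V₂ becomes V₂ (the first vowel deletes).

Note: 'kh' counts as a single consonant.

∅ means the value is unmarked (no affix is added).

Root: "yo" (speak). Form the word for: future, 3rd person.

Attach person 3rd person -pe → yope.
Attach tense future -on → yopeon.
Apply vowel deletion: yopeon → yopon.

yopon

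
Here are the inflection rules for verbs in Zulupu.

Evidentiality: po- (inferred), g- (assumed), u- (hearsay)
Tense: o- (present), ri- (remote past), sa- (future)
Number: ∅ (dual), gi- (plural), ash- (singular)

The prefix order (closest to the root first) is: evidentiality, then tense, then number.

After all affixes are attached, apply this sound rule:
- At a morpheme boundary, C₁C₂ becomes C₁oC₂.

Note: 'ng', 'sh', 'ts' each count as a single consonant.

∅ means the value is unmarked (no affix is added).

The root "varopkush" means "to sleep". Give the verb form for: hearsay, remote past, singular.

ashoriuvaropkush

Attach evidentiality hearsay u- → uvaropkush.
Attach tense remote past ri- → riuvaropkush.
Attach number singular ash- → ashriuvaropkush.
Apply epenthesis: ashriuvaropkush → ashoriuvaropkush.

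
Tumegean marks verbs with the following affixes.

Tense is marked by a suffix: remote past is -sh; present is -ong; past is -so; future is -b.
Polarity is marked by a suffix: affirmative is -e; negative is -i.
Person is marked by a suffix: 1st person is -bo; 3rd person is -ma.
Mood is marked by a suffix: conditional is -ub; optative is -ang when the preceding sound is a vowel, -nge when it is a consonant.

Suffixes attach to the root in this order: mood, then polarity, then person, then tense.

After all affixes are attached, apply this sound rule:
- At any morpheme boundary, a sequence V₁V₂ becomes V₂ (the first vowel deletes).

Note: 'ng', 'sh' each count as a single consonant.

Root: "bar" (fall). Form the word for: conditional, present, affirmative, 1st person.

barubebong

Attach mood conditional -ub → barub.
Attach polarity affirmative -e → barube.
Attach person 1st person -bo → barubebo.
Attach tense present -ong → barubeboong.
Apply vowel deletion: barubeboong → barubebong.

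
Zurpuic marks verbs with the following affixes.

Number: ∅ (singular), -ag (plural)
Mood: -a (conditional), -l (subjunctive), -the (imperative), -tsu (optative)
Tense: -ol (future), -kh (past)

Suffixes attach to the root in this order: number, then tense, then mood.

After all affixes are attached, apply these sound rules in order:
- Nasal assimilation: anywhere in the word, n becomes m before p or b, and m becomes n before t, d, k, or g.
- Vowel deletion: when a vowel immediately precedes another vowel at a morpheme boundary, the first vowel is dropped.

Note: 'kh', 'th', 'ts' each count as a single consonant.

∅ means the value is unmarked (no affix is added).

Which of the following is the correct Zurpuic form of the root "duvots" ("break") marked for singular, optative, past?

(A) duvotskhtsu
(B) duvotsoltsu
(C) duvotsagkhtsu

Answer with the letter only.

number = singular: zero marking, form stays duvots.
Attach tense past -kh → duvotskh.
Attach mood optative -tsu → duvotskhtsu.
Nasal assimilation: no change.
Vowel deletion: no change.
So the correct form is duvotskhtsu, option (A).
(C) duvotsagkhtsu is wrong: it uses plural instead of singular for number.
(B) duvotsoltsu is wrong: it uses future instead of past for tense.

A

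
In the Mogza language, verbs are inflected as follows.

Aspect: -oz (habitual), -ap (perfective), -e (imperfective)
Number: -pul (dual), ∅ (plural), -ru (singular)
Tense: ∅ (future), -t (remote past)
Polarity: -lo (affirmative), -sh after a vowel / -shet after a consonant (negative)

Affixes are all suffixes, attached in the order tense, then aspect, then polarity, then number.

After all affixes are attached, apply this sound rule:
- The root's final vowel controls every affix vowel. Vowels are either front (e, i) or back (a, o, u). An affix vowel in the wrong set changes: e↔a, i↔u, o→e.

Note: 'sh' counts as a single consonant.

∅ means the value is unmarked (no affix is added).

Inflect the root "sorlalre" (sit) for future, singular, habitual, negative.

sorlalreezshetri

tense = future: zero marking, form stays sorlalre.
Attach aspect habitual -oz → sorlalreoz.
Attach polarity negative -shet (after consonant 'z') → sorlalreozshet.
Attach number singular -ru → sorlalreozshetru.
Apply vowel harmony: sorlalreozshetru → sorlalreezshetri.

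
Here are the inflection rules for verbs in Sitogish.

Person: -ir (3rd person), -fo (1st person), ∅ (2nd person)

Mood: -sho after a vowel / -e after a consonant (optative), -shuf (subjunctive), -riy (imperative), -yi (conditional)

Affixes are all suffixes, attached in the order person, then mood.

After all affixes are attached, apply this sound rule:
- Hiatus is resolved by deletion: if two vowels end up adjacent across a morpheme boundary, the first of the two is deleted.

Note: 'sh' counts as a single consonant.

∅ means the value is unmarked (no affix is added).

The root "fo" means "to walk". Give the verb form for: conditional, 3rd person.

Attach person 3rd person -ir → foir.
Attach mood conditional -yi → foiryi.
Apply vowel deletion: foiryi → firyi.

firyi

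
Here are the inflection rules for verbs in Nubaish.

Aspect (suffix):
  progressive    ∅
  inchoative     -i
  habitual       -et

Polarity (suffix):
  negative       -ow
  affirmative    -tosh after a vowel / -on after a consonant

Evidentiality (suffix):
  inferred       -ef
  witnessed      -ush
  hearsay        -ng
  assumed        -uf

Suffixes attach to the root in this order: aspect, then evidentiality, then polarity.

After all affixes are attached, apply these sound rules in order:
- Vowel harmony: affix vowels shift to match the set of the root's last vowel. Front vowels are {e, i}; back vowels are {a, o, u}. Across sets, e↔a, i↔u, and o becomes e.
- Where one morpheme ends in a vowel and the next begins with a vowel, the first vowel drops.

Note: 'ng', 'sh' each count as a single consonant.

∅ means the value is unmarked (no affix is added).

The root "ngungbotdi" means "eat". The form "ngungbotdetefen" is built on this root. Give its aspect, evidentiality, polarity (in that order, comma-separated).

Segment: ngungbotdi-et-ef-on.
aspect: -et → habitual.
evidentiality: -ef → inferred.
polarity: -tosh/on → affirmative.

habitual, inferred, affirmative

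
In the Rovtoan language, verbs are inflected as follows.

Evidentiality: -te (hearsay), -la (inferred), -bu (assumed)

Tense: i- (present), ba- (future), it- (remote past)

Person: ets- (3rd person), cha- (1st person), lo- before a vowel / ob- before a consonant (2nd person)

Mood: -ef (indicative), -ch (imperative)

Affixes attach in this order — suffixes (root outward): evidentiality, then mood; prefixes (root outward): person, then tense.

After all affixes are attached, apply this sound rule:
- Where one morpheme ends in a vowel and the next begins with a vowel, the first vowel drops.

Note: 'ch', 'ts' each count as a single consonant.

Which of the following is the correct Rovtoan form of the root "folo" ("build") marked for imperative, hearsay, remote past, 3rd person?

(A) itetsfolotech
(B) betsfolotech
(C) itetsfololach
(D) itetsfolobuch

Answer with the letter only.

A

Attach person 3rd person ets- → etsfolo.
Attach tense remote past it- → itetsfolo.
Attach evidentiality hearsay -te → itetsfolote.
Attach mood imperative -ch → itetsfolotech.
Vowel deletion: no change.
So the correct form is itetsfolotech, option (A).
(C) itetsfololach is wrong: it uses inferred instead of hearsay for evidentiality.
(B) betsfolotech is wrong: it uses future instead of remote past for tense.
(D) itetsfolobuch is wrong: it uses assumed instead of hearsay for evidentiality.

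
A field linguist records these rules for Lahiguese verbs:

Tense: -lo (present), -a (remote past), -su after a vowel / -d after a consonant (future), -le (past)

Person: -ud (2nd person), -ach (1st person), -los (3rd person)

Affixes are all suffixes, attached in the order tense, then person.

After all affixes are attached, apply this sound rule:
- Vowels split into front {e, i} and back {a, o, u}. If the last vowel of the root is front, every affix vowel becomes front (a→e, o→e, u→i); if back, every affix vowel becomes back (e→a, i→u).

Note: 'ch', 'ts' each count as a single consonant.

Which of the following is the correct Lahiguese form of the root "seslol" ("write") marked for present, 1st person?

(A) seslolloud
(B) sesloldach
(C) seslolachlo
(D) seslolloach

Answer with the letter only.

Attach tense present -lo → seslollo.
Attach person 1st person -ach → seslolloach.
Vowel harmony: no change.
So the correct form is seslolloach, option (D).
(A) seslolloud is wrong: it uses 2nd person instead of 1st person for person.
(C) seslolachlo is wrong: it has the affixes in the wrong order.
(B) sesloldach is wrong: it uses future instead of present for tense.

D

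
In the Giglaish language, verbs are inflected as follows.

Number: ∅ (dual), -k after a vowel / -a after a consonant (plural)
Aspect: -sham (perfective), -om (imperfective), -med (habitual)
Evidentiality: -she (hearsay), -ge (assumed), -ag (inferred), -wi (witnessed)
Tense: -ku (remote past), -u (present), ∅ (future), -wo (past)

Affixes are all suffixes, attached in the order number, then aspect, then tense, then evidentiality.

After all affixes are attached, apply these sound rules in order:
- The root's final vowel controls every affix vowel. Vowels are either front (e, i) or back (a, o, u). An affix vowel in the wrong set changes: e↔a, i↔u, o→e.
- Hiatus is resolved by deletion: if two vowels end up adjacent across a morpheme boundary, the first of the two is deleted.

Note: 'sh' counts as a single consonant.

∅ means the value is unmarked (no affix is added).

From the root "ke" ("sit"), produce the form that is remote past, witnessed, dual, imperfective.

kemkiwi

number = dual: zero marking, form stays ke.
Attach aspect imperfective -om → keom.
Attach tense remote past -ku → keomku.
Attach evidentiality witnessed -wi → keomkuwi.
Apply vowel harmony: keomkuwi → keemkiwi.
Apply vowel deletion: keemkiwi → kemkiwi.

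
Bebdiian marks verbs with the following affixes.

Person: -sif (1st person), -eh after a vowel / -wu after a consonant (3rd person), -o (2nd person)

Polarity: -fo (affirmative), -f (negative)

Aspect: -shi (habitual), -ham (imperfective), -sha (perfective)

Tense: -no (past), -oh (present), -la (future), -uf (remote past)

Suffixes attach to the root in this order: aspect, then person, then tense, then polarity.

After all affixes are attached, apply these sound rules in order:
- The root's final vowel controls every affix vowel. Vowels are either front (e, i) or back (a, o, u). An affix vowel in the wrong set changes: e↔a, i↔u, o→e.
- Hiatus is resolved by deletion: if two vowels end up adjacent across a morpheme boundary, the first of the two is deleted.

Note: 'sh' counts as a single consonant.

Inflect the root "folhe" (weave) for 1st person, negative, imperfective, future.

folhehemsiflef

Attach aspect imperfective -ham → folheham.
Attach person 1st person -sif → folhehamsif.
Attach tense future -la → folhehamsifla.
Attach polarity negative -f → folhehamsiflaf.
Apply vowel harmony: folhehamsiflaf → folhehemsiflef.
Vowel deletion: no change.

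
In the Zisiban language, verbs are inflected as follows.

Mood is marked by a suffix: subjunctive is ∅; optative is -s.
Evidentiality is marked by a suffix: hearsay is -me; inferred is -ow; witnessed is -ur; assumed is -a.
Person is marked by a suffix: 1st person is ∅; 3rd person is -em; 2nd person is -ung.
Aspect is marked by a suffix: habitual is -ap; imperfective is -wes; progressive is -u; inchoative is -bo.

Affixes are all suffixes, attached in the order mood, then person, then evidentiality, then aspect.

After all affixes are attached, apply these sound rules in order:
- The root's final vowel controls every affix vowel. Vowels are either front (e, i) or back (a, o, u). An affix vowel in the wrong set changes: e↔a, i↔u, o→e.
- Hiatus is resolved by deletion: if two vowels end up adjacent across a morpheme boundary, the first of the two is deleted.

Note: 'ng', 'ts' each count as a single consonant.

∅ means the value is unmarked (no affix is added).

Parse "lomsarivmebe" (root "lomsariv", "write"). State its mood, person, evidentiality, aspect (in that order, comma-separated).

subjunctive, 1st person, hearsay, inchoative

Segment: lomsariv-me-bo.
mood: ∅ → subjunctive.
person: ∅ → 1st person.
evidentiality: -me → hearsay.
aspect: -bo → inchoative.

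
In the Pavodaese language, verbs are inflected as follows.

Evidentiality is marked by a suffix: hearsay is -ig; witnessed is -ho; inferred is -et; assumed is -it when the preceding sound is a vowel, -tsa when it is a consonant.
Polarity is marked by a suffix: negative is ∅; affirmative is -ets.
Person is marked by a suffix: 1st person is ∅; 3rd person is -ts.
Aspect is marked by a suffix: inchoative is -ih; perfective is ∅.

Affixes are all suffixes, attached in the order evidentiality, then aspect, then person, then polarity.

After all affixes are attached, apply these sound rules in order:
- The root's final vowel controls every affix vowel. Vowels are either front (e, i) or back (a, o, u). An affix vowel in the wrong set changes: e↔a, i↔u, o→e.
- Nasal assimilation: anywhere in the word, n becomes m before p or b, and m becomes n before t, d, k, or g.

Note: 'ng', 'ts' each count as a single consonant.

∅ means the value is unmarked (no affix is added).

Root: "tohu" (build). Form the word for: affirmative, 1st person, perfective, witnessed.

Attach evidentiality witnessed -ho → tohuho.
aspect = perfective: zero marking, form stays tohuho.
person = 1st person: zero marking, form stays tohuho.
Attach polarity affirmative -ets → tohuhoets.
Apply vowel harmony: tohuhoets → tohuhoats.
Nasal assimilation: no change.

tohuhoats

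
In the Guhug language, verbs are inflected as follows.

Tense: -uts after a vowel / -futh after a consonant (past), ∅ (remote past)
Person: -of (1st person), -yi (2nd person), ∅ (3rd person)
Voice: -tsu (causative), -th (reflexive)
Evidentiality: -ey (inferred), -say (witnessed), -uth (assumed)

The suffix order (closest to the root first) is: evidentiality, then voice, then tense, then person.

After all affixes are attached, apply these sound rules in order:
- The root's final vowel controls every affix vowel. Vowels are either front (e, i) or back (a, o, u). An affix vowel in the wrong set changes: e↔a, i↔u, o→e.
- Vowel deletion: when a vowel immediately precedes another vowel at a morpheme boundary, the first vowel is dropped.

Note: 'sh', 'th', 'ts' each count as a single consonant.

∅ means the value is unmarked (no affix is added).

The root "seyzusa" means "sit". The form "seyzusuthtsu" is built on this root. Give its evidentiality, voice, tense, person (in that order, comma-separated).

assumed, causative, remote past, 3rd person

Segment: seyzusa-uth-tsu.
evidentiality: -uth → assumed.
voice: -tsu → causative.
tense: ∅ → remote past.
person: ∅ → 3rd person.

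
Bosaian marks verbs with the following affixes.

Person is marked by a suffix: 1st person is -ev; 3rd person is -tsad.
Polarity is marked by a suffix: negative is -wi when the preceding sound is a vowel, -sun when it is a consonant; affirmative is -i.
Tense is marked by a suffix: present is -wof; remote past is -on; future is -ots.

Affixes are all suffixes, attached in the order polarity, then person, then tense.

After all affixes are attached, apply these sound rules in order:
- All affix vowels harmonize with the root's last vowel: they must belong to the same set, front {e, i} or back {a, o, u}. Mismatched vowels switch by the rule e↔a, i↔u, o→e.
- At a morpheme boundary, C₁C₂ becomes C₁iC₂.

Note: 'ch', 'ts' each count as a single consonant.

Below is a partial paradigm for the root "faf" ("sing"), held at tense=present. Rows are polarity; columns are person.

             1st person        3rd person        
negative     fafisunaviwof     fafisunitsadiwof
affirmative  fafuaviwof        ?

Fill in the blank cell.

Attach polarity affirmative -i → fafi.
Attach person 3rd person -tsad → fafitsad.
Attach tense present -wof → fafitsadwof.
Apply vowel harmony: fafitsadwof → fafutsadwof.
Apply epenthesis: fafutsadwof → fafutsadiwof.

fafutsadiwof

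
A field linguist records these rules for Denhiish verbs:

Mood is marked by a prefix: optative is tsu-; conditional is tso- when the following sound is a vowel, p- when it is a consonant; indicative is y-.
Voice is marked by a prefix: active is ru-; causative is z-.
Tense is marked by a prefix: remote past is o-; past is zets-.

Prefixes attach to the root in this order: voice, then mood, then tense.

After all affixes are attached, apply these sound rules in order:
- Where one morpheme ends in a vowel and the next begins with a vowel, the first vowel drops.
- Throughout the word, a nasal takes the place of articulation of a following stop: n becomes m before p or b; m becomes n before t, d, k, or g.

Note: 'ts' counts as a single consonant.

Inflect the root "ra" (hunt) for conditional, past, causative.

zetspzra

Attach voice causative z- → zra.
Attach mood conditional p- (before consonant 'z') → pzra.
Attach tense past zets- → zetspzra.
Vowel deletion: no change.
Nasal assimilation: no change.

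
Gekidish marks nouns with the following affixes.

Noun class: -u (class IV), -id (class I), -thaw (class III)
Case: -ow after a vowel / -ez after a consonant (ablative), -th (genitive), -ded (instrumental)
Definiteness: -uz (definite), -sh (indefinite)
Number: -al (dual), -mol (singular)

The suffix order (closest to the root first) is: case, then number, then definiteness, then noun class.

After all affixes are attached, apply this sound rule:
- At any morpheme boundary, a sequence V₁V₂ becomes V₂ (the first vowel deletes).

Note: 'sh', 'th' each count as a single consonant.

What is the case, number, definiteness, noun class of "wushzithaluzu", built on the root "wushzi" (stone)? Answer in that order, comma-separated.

genitive, dual, definite, class IV

Segment: wushzi-th-al-uz-u.
case: -th → genitive.
number: -al → dual.
definiteness: -uz → definite.
noun class: -u → class IV.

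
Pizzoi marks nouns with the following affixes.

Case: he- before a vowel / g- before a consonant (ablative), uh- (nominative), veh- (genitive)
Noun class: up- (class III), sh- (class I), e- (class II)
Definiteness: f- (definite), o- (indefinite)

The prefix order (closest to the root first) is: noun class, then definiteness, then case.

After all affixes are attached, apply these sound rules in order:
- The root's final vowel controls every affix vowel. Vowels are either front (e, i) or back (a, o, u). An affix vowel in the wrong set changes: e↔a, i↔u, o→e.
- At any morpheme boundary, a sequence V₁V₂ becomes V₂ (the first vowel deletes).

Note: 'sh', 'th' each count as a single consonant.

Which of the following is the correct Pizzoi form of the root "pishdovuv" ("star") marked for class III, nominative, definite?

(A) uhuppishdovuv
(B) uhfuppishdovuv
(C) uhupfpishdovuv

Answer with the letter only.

B

Attach noun class class III up- → uppishdovuv.
Attach definiteness definite f- → fuppishdovuv.
Attach case nominative uh- → uhfuppishdovuv.
Vowel harmony: no change.
Vowel deletion: no change.
So the correct form is uhfuppishdovuv, option (B).
(A) uhuppishdovuv is wrong: it uses indefinite instead of definite for definiteness.
(C) uhupfpishdovuv is wrong: it has the affixes in the wrong order.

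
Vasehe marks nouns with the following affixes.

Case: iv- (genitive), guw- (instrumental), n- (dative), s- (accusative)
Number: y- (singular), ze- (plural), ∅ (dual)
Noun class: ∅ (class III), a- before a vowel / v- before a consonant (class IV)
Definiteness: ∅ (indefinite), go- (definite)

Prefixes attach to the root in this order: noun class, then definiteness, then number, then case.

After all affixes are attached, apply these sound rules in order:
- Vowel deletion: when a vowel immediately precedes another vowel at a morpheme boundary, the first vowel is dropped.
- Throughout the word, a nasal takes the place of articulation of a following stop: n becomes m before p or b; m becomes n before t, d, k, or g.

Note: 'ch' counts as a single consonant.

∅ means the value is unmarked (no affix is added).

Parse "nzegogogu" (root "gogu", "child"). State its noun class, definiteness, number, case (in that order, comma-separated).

Segment: n-ze-go-gogu.
noun class: ∅ → class III.
definiteness: go- → definite.
number: ze- → plural.
case: n- → dative.

class III, definite, plural, dative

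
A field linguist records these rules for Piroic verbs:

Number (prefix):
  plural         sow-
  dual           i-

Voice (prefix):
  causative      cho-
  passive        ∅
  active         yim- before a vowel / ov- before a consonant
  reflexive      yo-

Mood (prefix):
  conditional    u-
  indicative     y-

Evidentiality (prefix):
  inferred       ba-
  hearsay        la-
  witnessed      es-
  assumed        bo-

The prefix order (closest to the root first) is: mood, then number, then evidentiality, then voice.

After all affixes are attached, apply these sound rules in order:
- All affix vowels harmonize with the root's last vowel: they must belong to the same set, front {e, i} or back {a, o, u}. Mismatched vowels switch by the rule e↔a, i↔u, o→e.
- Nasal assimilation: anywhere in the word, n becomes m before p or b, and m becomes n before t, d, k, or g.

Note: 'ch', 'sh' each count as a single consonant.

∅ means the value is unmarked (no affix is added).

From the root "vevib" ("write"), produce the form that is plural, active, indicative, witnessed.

yimessewyvevib

Attach mood indicative y- → yvevib.
Attach number plural sow- → sowyvevib.
Attach evidentiality witnessed es- → essowyvevib.
Attach voice active yim- (before vowel 'e') → yimessowyvevib.
Apply vowel harmony: yimessowyvevib → yimessewyvevib.
Nasal assimilation: no change.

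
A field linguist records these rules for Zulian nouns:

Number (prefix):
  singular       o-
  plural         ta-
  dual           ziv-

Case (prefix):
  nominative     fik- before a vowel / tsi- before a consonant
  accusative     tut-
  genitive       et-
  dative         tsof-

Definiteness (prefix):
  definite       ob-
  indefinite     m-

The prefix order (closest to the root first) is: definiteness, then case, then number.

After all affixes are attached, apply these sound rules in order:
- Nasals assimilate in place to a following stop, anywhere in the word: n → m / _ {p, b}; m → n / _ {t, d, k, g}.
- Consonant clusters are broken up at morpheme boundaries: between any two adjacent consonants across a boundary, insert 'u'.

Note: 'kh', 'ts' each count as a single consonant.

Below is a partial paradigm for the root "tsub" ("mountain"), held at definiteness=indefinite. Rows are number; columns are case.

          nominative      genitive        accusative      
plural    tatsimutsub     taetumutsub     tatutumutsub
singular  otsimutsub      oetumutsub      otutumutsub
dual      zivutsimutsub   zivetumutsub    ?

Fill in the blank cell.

Attach definiteness indefinite m- → mtsub.
Attach case accusative tut- → tutmtsub.
Attach number dual ziv- → zivtutmtsub.
Nasal assimilation: no change.
Apply epenthesis: zivtutmtsub → zivututumutsub.

zivututumutsub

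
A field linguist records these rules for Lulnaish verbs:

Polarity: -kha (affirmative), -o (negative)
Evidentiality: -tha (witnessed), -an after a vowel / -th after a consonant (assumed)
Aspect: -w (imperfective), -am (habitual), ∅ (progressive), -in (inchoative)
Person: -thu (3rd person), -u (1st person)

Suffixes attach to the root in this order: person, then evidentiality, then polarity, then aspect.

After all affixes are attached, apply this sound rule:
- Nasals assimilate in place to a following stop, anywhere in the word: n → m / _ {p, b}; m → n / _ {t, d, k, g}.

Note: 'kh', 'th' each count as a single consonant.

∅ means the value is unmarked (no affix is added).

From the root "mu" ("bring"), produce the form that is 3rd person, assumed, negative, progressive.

muthuano

Attach person 3rd person -thu → muthu.
Attach evidentiality assumed -an (after vowel 'u') → muthuan.
Attach polarity negative -o → muthuano.
aspect = progressive: zero marking, form stays muthuano.
Nasal assimilation: no change.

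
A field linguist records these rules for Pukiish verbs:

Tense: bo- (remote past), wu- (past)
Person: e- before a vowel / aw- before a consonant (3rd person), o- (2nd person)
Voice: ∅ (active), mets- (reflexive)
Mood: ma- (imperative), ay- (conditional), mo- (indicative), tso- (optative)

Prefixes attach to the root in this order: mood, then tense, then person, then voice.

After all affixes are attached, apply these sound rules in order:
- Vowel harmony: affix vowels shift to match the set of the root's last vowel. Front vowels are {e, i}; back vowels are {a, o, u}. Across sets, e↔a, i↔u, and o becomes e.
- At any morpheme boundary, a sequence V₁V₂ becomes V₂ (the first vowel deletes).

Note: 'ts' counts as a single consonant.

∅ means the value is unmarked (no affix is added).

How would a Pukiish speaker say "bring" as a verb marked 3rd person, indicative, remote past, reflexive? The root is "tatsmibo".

matsawbomotatsmibo

Attach mood indicative mo- → motatsmibo.
Attach tense remote past bo- → bomotatsmibo.
Attach person 3rd person aw- (before consonant 'b') → awbomotatsmibo.
Attach voice reflexive mets- → metsawbomotatsmibo.
Apply vowel harmony: metsawbomotatsmibo → matsawbomotatsmibo.
Vowel deletion: no change.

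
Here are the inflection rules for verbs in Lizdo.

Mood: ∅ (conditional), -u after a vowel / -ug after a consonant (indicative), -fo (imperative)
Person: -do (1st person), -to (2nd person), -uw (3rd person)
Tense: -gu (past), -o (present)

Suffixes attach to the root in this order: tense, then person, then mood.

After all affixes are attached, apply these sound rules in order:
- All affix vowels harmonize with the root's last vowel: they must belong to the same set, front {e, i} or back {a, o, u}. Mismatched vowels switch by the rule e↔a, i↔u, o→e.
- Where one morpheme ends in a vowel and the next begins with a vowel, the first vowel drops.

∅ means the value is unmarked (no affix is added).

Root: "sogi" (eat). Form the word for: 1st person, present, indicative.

Attach tense present -o → sogio.
Attach person 1st person -do → sogiodo.
Attach mood indicative -u (after vowel 'o') → sogiodou.
Apply vowel harmony: sogiodou → sogiedei.
Apply vowel deletion: sogiedei → sogedi.

sogedi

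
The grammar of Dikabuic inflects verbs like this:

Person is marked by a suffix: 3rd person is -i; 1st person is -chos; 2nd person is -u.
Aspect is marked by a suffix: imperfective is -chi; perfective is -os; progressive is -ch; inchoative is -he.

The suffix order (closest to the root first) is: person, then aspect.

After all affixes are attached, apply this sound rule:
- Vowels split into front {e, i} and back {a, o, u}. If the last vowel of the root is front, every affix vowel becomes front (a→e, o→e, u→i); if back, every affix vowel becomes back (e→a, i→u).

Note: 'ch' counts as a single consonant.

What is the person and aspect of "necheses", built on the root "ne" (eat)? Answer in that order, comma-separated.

1st person, perfective

Segment: ne-chos-os.
person: -chos → 1st person.
aspect: -os → perfective.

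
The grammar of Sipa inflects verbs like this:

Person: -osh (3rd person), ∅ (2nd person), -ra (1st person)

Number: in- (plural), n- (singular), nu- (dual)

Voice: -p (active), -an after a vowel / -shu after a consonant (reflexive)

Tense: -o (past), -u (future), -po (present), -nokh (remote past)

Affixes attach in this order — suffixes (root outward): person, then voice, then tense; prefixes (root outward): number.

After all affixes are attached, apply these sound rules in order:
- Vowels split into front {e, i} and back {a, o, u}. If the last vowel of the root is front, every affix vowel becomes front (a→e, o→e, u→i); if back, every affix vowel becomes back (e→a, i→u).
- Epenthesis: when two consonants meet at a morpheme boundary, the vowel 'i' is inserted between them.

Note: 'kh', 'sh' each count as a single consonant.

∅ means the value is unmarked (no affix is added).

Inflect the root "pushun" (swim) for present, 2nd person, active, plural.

Attach number plural in- → inpushun.
person = 2nd person: zero marking, form stays inpushun.
Attach voice active -p → inpushunp.
Attach tense present -po → inpushunppo.
Apply vowel harmony: inpushunppo → unpushunppo.
Apply epenthesis: unpushunppo → unipushunipipo.

unipushunipipo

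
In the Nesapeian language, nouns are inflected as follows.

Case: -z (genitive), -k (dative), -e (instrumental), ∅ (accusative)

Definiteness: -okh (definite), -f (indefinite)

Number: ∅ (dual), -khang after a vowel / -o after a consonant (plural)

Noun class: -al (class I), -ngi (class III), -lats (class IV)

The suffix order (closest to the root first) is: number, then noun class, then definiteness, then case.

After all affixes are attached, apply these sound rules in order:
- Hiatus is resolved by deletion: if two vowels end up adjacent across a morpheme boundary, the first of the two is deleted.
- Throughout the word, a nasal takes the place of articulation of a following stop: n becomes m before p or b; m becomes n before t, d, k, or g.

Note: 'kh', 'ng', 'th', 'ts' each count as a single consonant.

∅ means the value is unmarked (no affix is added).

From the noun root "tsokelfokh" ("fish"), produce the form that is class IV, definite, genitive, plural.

Attach number plural -o (after consonant 'kh') → tsokelfokho.
Attach noun class class IV -lats → tsokelfokholats.
Attach definiteness definite -okh → tsokelfokholatsokh.
Attach case genitive -z → tsokelfokholatsokhz.
Vowel deletion: no change.
Nasal assimilation: no change.

tsokelfokholatsokhz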